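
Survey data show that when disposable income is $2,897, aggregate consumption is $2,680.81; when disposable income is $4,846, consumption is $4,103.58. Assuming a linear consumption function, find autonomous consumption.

MPC = ΔC/ΔY = (4103.58 − 2680.81)/(4846 − 2897) = 1422.77/1949 = 0.73
a = C − MPC·Y = 2680.81 − 0.73(2897) = 2680.81 − 2114.81 = 566

a = 566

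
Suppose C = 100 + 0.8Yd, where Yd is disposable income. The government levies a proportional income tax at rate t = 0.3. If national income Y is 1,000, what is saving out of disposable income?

S = 40

Yd = (1 − 0.3)(1000) = 0.7(1000) = 700
C = 100 + 0.8(700) = 100 + 560 = 660
S = Yd − C = 700 − 660 = 40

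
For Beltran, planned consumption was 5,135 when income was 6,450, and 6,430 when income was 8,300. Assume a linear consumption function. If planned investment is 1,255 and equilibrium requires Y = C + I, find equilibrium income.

MPC = (6430 − 5135)/(8300 − 6450) = 1295/1850 = 0.7
a = 5135 − 0.7(6450) = 620
Equilibrium: Y = 620 + 0.7Y + 1255
0.3Y = 1875, so Y = 1875/0.3 = 6250

Y = 6250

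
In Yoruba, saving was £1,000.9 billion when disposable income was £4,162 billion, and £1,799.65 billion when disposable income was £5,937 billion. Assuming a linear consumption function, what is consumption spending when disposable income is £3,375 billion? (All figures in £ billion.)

MPS = ΔS/ΔY = (1799.65 − 1000.9)/(5937 − 4162) = 798.75/1775 = 0.45
MPC = 1 − MPS = 0.55
Autonomous saving = 1000.9 − 0.45(4162) = -872, so a = 872
C = 872 + 0.55(3375) = 872 + 1856.25 = 2728.25

C = 2728.25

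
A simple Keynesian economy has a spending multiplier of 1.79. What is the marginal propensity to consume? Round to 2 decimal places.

MPC = 0.44

k = 1/(1 − MPC), so 1 − MPC = 1/k = 1/1.79 = 0.5587
MPC = 1 − 0.5587 = 0.44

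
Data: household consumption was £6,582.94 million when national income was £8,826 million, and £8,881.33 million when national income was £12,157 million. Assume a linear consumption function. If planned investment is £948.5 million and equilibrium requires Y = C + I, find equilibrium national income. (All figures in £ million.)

MPC = (8881.33 − 6582.94)/(12157 − 8826) = 2298.39/3331 = 0.69
a = 6582.94 − 0.69(8826) = 493
Equilibrium: Y = 493 + 0.69Y + 948.5
0.31Y = 1441.5, so Y = 1441.5/0.31 = 4650

Y = 4650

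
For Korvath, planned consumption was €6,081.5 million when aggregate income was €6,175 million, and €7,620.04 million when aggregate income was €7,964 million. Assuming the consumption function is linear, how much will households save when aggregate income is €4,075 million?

MPC = (7620.04 − 6081.5)/(7964 − 6175) = 1538.54/1789 = 0.86
a = 6081.5 − 0.86(6175) = 6081.5 − 5310.5 = 771
C = 771 + 0.86(4075) = 4275.5
S = 4075 − 4275.5 = -200.5

S = -200.5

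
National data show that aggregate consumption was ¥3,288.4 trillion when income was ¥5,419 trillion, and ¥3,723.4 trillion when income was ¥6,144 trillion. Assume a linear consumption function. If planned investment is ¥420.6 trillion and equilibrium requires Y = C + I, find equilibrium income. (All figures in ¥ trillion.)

Y = 1144

MPC = (3723.4 − 3288.4)/(6144 − 5419) = 435/725 = 0.6
a = 3288.4 − 0.6(5419) = 37
Equilibrium: Y = 37 + 0.6Y + 420.6
0.4Y = 457.6, so Y = 457.6/0.4 = 1144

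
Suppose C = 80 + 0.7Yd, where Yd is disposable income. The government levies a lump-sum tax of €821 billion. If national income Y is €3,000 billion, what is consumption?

C = 1605.3

Yd = Y − T = 3000 − 821 = 2179
C = 80 + 0.7(2179) = 80 + 1525.3 = 1605.3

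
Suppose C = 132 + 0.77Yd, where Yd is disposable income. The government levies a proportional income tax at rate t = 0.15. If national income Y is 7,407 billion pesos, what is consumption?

C = 4979.8815

Yd = (1 − 0.15)(7407) = 0.85(7407) = 6295.95
C = 132 + 0.77(6295.95) = 132 + 4847.8815 = 4979.8815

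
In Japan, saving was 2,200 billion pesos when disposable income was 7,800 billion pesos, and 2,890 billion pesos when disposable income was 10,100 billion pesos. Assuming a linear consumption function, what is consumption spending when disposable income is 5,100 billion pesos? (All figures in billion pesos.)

MPS = ΔS/ΔY = (2890 − 2200)/(10100 − 7800) = 690/2300 = 0.3
MPC = 1 − MPS = 0.7
Autonomous saving = 2200 − 0.3(7800) = -140, so a = 140
C = 140 + 0.7(5100) = 140 + 3570 = 3710

C = 3710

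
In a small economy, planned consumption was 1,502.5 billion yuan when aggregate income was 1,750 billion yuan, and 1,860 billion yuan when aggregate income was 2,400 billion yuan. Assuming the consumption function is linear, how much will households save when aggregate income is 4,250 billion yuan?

S = 1372.5

MPC = (1860 − 1502.5)/(2400 − 1750) = 357.5/650 = 0.55
a = 1502.5 − 0.55(1750) = 1502.5 − 962.5 = 540
C = 540 + 0.55(4250) = 2877.5
S = 4250 − 2877.5 = 1372.5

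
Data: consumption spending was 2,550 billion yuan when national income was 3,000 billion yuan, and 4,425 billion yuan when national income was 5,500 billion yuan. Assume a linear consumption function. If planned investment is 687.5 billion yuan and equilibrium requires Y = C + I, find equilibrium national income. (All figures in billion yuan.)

MPC = (4425 − 2550)/(5500 − 3000) = 1875/2500 = 0.75
a = 2550 − 0.75(3000) = 300
Equilibrium: Y = 300 + 0.75Y + 687.5
0.25Y = 987.5, so Y = 987.5/0.25 = 3950

Y = 3950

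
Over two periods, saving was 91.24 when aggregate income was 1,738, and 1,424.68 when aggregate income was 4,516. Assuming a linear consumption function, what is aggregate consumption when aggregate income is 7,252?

MPS = ΔS/ΔY = (1424.68 − 91.24)/(4516 − 1738) = 1333.44/2778 = 0.48
MPC = 1 − MPS = 0.52
Autonomous saving = 91.24 − 0.48(1738) = -743, so a = 743
C = 743 + 0.52(7252) = 743 + 3771.04 = 4514.04

C = 4514.04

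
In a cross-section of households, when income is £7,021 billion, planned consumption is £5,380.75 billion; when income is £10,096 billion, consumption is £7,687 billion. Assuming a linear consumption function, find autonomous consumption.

a = 115

MPC = ΔC/ΔY = (7687 − 5380.75)/(10096 − 7021) = 2306.25/3075 = 0.75
a = C − MPC·Y = 5380.75 − 0.75(7021) = 5380.75 − 5265.75 = 115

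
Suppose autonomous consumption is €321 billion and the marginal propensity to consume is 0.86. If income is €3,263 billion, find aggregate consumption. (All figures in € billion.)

C = 321 + 0.86(3263) = 321 + 2806.18 = 3127.18

C = 3127.18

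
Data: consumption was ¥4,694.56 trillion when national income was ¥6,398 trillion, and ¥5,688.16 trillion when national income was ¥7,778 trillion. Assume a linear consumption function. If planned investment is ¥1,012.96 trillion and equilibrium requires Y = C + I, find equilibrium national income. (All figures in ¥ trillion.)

Y = 3932

MPC = (5688.16 − 4694.56)/(7778 − 6398) = 993.6/1380 = 0.72
a = 4694.56 − 0.72(6398) = 88
Equilibrium: Y = 88 + 0.72Y + 1012.96
0.28Y = 1100.96, so Y = 1100.96/0.28 = 3932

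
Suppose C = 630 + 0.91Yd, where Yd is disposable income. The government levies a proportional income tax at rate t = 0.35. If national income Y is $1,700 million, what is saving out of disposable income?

S = -530.55

Yd = (1 − 0.35)(1700) = 0.65(1700) = 1105
C = 630 + 0.91(1105) = 630 + 1005.55 = 1635.55
S = Yd − C = 1105 − 1635.55 = -530.55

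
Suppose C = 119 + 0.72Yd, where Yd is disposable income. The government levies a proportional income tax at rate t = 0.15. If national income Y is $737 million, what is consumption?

C = 570.044

Yd = (1 − 0.15)(737) = 0.85(737) = 626.45
C = 119 + 0.72(626.45) = 119 + 451.044 = 570.044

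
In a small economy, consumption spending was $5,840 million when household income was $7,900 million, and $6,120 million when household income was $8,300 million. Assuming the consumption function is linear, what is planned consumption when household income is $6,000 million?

C = 4510

MPC = (6120 − 5840)/(8300 − 7900) = 280/400 = 0.7
a = 5840 − 0.7(7900) = 5840 − 5530 = 310
C = 310 + 0.7(6000) = 310 + 4200 = 4510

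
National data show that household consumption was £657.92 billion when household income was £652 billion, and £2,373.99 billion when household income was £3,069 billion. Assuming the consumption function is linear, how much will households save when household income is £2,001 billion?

MPC = (2373.99 − 657.92)/(3069 − 652) = 1716.07/2417 = 0.71
a = 657.92 − 0.71(652) = 657.92 − 462.92 = 195
C = 195 + 0.71(2001) = 1615.71
S = 2001 − 1615.71 = 385.29

S = 385.29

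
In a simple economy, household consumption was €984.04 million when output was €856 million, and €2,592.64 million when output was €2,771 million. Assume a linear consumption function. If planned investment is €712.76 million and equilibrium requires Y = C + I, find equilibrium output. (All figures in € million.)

MPC = (2592.64 − 984.04)/(2771 − 856) = 1608.6/1915 = 0.84
a = 984.04 − 0.84(856) = 265
Equilibrium: Y = 265 + 0.84Y + 712.76
0.16Y = 977.76, so Y = 977.76/0.16 = 6111

Y = 6111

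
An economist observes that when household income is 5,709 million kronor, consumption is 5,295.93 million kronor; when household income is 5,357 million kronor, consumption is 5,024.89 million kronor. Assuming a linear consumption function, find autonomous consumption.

MPC = ΔC/ΔY = (5295.93 − 5024.89)/(5709 − 5357) = 271.04/352 = 0.77
a = C − MPC·Y = 5024.89 − 0.77(5357) = 5024.89 − 4124.89 = 900

a = 900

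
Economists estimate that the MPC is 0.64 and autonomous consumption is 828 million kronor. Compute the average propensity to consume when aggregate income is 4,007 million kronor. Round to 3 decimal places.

APC = 0.847

C = 828 + 0.64(4007) = 3392.48
APC = C/Y = 3392.48/4007 = 0.847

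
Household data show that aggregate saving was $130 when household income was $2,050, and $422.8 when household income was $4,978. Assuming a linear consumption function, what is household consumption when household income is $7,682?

C = 6988.8

MPS = ΔS/ΔY = (422.8 − 130)/(4978 − 2050) = 292.8/2928 = 0.1
MPC = 1 − MPS = 0.9
Autonomous saving = 130 − 0.1(2050) = -75, so a = 75
C = 75 + 0.9(7682) = 75 + 6913.8 = 6988.8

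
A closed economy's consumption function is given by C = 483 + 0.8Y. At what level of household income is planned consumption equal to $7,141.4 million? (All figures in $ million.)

Y = 8323

483 + 0.8Y = 7141.4
0.8Y = 6658.4, so Y = 6658.4/0.8 = 8323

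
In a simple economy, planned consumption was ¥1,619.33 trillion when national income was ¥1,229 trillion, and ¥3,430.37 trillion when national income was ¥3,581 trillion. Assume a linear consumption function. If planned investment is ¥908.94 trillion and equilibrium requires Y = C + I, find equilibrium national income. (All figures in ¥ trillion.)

Y = 6878

MPC = (3430.37 − 1619.33)/(3581 − 1229) = 1811.04/2352 = 0.77
a = 1619.33 − 0.77(1229) = 673
Equilibrium: Y = 673 + 0.77Y + 908.94
0.23Y = 1581.94, so Y = 1581.94/0.23 = 6878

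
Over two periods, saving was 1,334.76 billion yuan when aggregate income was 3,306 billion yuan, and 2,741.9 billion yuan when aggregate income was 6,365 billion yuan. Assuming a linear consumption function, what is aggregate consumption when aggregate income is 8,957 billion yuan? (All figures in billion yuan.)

MPS = ΔS/ΔY = (2741.9 − 1334.76)/(6365 − 3306) = 1407.14/3059 = 0.46
MPC = 1 − MPS = 0.54
Autonomous saving = 1334.76 − 0.46(3306) = -186, so a = 186
C = 186 + 0.54(8957) = 186 + 4836.78 = 5022.78

C = 5022.78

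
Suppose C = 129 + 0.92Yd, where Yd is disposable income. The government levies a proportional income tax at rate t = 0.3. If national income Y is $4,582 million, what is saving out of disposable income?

S = 127.592

Yd = (1 − 0.3)(4582) = 0.7(4582) = 3207.4
C = 129 + 0.92(3207.4) = 129 + 2950.808 = 3079.808
S = Yd − C = 3207.4 − 3079.808 = 127.592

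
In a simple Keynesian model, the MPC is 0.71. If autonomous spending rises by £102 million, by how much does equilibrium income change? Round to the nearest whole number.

The multiplier is 1/(1 − MPC) = 1/0.29.
ΔY = 102/0.29 = 351.72 ≈ 352

ΔY ≈ 352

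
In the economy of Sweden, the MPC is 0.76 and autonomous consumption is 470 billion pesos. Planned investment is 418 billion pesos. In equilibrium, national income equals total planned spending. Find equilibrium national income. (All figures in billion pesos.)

Y = C + I = 470 + 0.76Y + 418
Y − 0.76Y = 888
0.24Y = 888, so Y = 888/0.24 = 3700

Y = 3700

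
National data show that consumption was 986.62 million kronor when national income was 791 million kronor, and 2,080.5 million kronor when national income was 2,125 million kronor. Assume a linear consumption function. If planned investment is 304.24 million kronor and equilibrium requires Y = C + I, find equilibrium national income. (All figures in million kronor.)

MPC = (2080.5 − 986.62)/(2125 − 791) = 1093.88/1334 = 0.82
a = 986.62 − 0.82(791) = 338
Equilibrium: Y = 338 + 0.82Y + 304.24
0.18Y = 642.24, so Y = 642.24/0.18 = 3568

Y = 3568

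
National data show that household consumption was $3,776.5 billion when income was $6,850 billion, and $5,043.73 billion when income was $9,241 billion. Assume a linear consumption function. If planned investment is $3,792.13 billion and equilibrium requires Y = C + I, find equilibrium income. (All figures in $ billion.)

Y = 8379

MPC = (5043.73 − 3776.5)/(9241 − 6850) = 1267.23/2391 = 0.53
a = 3776.5 − 0.53(6850) = 146
Equilibrium: Y = 146 + 0.53Y + 3792.13
0.47Y = 3938.13, so Y = 3938.13/0.47 = 8379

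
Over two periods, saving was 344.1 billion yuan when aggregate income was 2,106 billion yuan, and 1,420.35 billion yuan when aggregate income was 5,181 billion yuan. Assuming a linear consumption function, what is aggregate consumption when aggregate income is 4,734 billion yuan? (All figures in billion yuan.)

MPS = ΔS/ΔY = (1420.35 − 344.1)/(5181 − 2106) = 1076.25/3075 = 0.35
MPC = 1 − MPS = 0.65
Autonomous saving = 344.1 − 0.35(2106) = -393, so a = 393
C = 393 + 0.65(4734) = 393 + 3077.1 = 3470.1

C = 3470.1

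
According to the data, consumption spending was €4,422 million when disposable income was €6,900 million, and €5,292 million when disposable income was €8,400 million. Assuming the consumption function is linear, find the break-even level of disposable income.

MPC = (5292 − 4422)/(8400 − 6900) = 870/1500 = 0.58
a = 4422 − 0.58(6900) = 4422 − 4002 = 420
Break-even: Y = a/(1−MPC) = 420/0.42 = 1000

Y = 1000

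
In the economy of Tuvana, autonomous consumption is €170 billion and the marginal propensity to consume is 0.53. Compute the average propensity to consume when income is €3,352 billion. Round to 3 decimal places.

APC = 0.581

C = 170 + 0.53(3352) = 1946.56
APC = C/Y = 1946.56/3352 = 0.581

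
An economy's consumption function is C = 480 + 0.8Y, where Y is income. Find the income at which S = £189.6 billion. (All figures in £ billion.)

S = Y − C = -480 + 0.2Y
-480 + 0.2Y = 189.6, so 0.2Y = 669.6 and Y = 3348

Y = 3348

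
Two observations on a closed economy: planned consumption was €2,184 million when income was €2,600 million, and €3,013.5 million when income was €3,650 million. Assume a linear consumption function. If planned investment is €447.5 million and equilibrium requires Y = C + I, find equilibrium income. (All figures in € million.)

MPC = (3013.5 − 2184)/(3650 − 2600) = 829.5/1050 = 0.79
a = 2184 − 0.79(2600) = 130
Equilibrium: Y = 130 + 0.79Y + 447.5
0.21Y = 577.5, so Y = 577.5/0.21 = 2750

Y = 2750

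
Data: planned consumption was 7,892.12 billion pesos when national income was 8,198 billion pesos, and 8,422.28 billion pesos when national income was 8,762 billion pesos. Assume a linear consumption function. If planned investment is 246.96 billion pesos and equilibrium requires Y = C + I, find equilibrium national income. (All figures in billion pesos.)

Y = 7216

MPC = (8422.28 − 7892.12)/(8762 − 8198) = 530.16/564 = 0.94
a = 7892.12 − 0.94(8198) = 186
Equilibrium: Y = 186 + 0.94Y + 246.96
0.06Y = 432.96, so Y = 432.96/0.06 = 7216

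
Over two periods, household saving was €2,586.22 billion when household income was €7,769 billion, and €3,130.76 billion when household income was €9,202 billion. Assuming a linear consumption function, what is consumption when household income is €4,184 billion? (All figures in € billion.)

C = 2960.08

MPS = ΔS/ΔY = (3130.76 − 2586.22)/(9202 − 7769) = 544.54/1433 = 0.38
MPC = 1 − MPS = 0.62
Autonomous saving = 2586.22 − 0.38(7769) = -366, so a = 366
C = 366 + 0.62(4184) = 366 + 2594.08 = 2960.08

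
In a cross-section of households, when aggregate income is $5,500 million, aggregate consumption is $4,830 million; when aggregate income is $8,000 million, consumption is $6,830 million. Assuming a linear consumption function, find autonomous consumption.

a = 430

MPC = ΔC/ΔY = (6830 − 4830)/(8000 − 5500) = 2000/2500 = 0.8
a = C − MPC·Y = 4830 − 0.8(5500) = 4830 − 4400 = 430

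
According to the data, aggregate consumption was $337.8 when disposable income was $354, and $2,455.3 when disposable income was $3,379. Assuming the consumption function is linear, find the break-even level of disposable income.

MPC = (2455.3 − 337.8)/(3379 − 354) = 2117.5/3025 = 0.7
a = 337.8 − 0.7(354) = 337.8 − 247.8 = 90
Break-even: Y = a/(1−MPC) = 90/0.3 = 300

Y = 300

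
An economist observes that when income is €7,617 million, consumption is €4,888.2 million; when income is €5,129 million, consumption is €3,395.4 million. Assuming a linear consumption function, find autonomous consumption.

a = 318

MPC = ΔC/ΔY = (4888.2 − 3395.4)/(7617 − 5129) = 1492.8/2488 = 0.6
a = C − MPC·Y = 3395.4 − 0.6(5129) = 3395.4 − 3077.4 = 318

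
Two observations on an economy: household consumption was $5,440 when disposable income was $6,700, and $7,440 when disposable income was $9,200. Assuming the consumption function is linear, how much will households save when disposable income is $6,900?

S = 1300

MPC = (7440 − 5440)/(9200 − 6700) = 2000/2500 = 0.8
a = 5440 − 0.8(6700) = 5440 − 5360 = 80
C = 80 + 0.8(6900) = 5600
S = 6900 − 5600 = 1300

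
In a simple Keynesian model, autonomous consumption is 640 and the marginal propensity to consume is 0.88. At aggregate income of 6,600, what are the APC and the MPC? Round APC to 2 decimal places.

MPC = 0.88 (the slope of the consumption function)
C = 640 + 0.88(6600) = 6448, so APC = 6448/6600 = 0.98

APC = 0.98; MPC = 0.88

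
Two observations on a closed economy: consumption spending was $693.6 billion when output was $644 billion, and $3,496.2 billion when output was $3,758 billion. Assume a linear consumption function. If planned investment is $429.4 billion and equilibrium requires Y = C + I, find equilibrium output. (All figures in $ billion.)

Y = 5434

MPC = (3496.2 − 693.6)/(3758 − 644) = 2802.6/3114 = 0.9
a = 693.6 − 0.9(644) = 114
Equilibrium: Y = 114 + 0.9Y + 429.4
0.1Y = 543.4, so Y = 543.4/0.1 = 5434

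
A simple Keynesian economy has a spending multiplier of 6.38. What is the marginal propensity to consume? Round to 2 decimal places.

MPC = 0.84

k = 1/(1 − MPC), so 1 − MPC = 1/k = 1/6.38 = 0.1567
MPC = 1 − 0.1567 = 0.84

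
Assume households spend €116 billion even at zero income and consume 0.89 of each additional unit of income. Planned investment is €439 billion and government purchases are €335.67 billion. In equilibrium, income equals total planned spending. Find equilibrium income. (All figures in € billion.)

Y = 8097

Y = C + I + G = 116 + 0.89Y + 439 + 335.67
Y − 0.89Y = 890.67
0.11Y = 890.67, so Y = 890.67/0.11 = 8097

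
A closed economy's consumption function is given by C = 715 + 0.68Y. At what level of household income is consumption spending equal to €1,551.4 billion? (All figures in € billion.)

Y = 1230

715 + 0.68Y = 1551.4
0.68Y = 836.4, so Y = 836.4/0.68 = 1230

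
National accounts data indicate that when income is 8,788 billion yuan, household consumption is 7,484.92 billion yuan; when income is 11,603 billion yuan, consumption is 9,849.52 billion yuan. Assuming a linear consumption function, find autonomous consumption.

MPC = ΔC/ΔY = (9849.52 − 7484.92)/(11603 − 8788) = 2364.6/2815 = 0.84
a = C − MPC·Y = 7484.92 − 0.84(8788) = 7484.92 − 7381.92 = 103

a = 103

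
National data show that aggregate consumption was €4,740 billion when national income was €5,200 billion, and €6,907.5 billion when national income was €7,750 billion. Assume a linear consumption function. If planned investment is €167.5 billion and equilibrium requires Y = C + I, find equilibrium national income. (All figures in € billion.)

MPC = (6907.5 − 4740)/(7750 − 5200) = 2167.5/2550 = 0.85
a = 4740 − 0.85(5200) = 320
Equilibrium: Y = 320 + 0.85Y + 167.5
0.15Y = 487.5, so Y = 487.5/0.15 = 3250

Y = 3250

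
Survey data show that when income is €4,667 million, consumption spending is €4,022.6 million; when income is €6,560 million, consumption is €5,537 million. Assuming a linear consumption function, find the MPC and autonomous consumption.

MPC = ΔC/ΔY = (5537 − 4022.6)/(6560 − 4667) = 1514.4/1893 = 0.8
a = C − MPC·Y = 4022.6 − 0.8(4667) = 4022.6 − 3733.6 = 289

MPC = 0.8; a = 289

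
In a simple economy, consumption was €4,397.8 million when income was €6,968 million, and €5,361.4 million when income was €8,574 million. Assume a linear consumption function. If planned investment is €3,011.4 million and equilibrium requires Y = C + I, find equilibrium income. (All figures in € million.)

MPC = (5361.4 − 4397.8)/(8574 − 6968) = 963.6/1606 = 0.6
a = 4397.8 − 0.6(6968) = 217
Equilibrium: Y = 217 + 0.6Y + 3011.4
0.4Y = 3228.4, so Y = 3228.4/0.4 = 8071

Y = 8071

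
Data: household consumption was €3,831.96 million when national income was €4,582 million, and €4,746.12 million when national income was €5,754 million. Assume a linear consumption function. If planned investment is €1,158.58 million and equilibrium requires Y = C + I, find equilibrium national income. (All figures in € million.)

MPC = (4746.12 − 3831.96)/(5754 − 4582) = 914.16/1172 = 0.78
a = 3831.96 − 0.78(4582) = 258
Equilibrium: Y = 258 + 0.78Y + 1158.58
0.22Y = 1416.58, so Y = 1416.58/0.22 = 6439

Y = 6439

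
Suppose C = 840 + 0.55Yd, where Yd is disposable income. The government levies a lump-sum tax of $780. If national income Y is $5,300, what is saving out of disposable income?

Yd = Y − T = 5300 − 780 = 4520
C = 840 + 0.55(4520) = 840 + 2486 = 3326
S = Yd − C = 4520 − 3326 = 1194

S = 1194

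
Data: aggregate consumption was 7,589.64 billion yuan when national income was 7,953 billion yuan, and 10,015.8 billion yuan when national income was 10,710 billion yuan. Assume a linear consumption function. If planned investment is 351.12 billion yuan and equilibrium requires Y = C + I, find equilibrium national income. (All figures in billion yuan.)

MPC = (10015.8 − 7589.64)/(10710 − 7953) = 2426.16/2757 = 0.88
a = 7589.64 − 0.88(7953) = 591
Equilibrium: Y = 591 + 0.88Y + 351.12
0.12Y = 942.12, so Y = 942.12/0.12 = 7851

Y = 7851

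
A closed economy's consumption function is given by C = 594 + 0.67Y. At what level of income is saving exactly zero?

Y = 1800

At break-even, C = Y: 594 + 0.67Y = Y
0.33Y = 594, so Y = 594/0.33 = 1800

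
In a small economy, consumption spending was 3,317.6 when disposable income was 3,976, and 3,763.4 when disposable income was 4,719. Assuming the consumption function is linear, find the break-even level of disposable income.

MPC = (3763.4 − 3317.6)/(4719 − 3976) = 445.8/743 = 0.6
a = 3317.6 − 0.6(3976) = 3317.6 − 2385.6 = 932
Break-even: Y = a/(1−MPC) = 932/0.4 = 2330

Y = 2330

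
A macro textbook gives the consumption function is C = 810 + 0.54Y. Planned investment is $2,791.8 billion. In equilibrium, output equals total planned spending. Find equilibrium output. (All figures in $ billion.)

Y = 7830

Y = C + I = 810 + 0.54Y + 2791.8
Y − 0.54Y = 3601.8
0.46Y = 3601.8, so Y = 3601.8/0.46 = 7830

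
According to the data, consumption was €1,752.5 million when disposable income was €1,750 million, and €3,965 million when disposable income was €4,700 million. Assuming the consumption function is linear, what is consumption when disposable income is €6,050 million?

MPC = (3965 − 1752.5)/(4700 − 1750) = 2212.5/2950 = 0.75
a = 1752.5 − 0.75(1750) = 1752.5 − 1312.5 = 440
C = 440 + 0.75(6050) = 440 + 4537.5 = 4977.5

C = 4977.5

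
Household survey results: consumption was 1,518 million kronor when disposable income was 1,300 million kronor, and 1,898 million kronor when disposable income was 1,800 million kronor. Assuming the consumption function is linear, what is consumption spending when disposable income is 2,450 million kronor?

C = 2392

MPC = (1898 − 1518)/(1800 − 1300) = 380/500 = 0.76
a = 1518 − 0.76(1300) = 1518 − 988 = 530
C = 530 + 0.76(2450) = 530 + 1862 = 2392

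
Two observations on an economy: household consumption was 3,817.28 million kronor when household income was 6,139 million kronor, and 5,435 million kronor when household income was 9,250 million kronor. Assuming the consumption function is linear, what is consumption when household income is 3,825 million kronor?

C = 2614

MPC = (5435 − 3817.28)/(9250 − 6139) = 1617.72/3111 = 0.52
a = 3817.28 − 0.52(6139) = 3817.28 − 3192.28 = 625
C = 625 + 0.52(3825) = 625 + 1989 = 2614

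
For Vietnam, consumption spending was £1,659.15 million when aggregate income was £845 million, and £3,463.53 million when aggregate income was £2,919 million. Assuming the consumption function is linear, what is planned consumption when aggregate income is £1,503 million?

MPC = (3463.53 − 1659.15)/(2919 − 845) = 1804.38/2074 = 0.87
a = 1659.15 − 0.87(845) = 1659.15 − 735.15 = 924
C = 924 + 0.87(1503) = 924 + 1307.61 = 2231.61

C = 2231.61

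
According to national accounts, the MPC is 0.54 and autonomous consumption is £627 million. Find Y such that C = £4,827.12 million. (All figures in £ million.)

627 + 0.54Y = 4827.12
0.54Y = 4200.12, so Y = 4200.12/0.54 = 7778

Y = 7778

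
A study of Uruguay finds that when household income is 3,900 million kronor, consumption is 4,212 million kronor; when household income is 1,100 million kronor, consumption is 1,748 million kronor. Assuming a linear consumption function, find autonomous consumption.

a = 780

MPC = ΔC/ΔY = (4212 − 1748)/(3900 − 1100) = 2464/2800 = 0.88
a = C − MPC·Y = 1748 − 0.88(1100) = 1748 − 968 = 780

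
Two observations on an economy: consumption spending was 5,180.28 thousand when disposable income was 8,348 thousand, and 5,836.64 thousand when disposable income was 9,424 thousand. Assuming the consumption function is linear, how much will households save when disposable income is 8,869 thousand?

MPC = (5836.64 − 5180.28)/(9424 − 8348) = 656.36/1076 = 0.61
a = 5180.28 − 0.61(8348) = 5180.28 − 5092.28 = 88
C = 88 + 0.61(8869) = 5498.09
S = 8869 − 5498.09 = 3370.91

S = 3370.91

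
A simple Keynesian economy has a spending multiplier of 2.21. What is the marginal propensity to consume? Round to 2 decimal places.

k = 1/(1 − MPC), so 1 − MPC = 1/k = 1/2.21 = 0.4525
MPC = 1 − 0.4525 = 0.55

MPC = 0.55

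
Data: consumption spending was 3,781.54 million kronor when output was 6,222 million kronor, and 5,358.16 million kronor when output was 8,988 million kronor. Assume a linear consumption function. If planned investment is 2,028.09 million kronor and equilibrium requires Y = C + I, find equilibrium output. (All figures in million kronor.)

Y = 5263

MPC = (5358.16 − 3781.54)/(8988 − 6222) = 1576.62/2766 = 0.57
a = 3781.54 − 0.57(6222) = 235
Equilibrium: Y = 235 + 0.57Y + 2028.09
0.43Y = 2263.09, so Y = 2263.09/0.43 = 5263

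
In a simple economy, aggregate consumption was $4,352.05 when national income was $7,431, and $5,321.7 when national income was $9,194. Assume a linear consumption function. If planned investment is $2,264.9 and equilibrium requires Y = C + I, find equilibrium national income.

MPC = (5321.7 − 4352.05)/(9194 − 7431) = 969.65/1763 = 0.55
a = 4352.05 − 0.55(7431) = 265
Equilibrium: Y = 265 + 0.55Y + 2264.9
0.45Y = 2529.9, so Y = 2529.9/0.45 = 5622

Y = 5622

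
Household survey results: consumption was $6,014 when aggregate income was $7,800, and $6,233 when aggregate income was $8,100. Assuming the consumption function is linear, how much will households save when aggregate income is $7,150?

S = 1610.5

MPC = (6233 − 6014)/(8100 − 7800) = 219/300 = 0.73
a = 6014 − 0.73(7800) = 6014 − 5694 = 320
C = 320 + 0.73(7150) = 5539.5
S = 7150 − 5539.5 = 1610.5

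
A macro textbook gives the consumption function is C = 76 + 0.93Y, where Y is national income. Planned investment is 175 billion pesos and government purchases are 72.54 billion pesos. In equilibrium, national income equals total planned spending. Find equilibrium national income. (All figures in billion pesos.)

Y = 4622

Y = C + I + G = 76 + 0.93Y + 175 + 72.54
Y − 0.93Y = 323.54
0.07Y = 323.54, so Y = 323.54/0.07 = 4622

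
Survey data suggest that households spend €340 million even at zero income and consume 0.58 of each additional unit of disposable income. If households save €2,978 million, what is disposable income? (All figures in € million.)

S = Y − C = -340 + 0.42Y
-340 + 0.42Y = 2978, so 0.42Y = 3318 and Y = 7900

Y = 7900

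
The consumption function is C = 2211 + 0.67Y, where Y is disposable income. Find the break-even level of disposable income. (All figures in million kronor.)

Y = 6700

At break-even, C = Y: 2211 + 0.67Y = Y
0.33Y = 2211, so Y = 2211/0.33 = 6700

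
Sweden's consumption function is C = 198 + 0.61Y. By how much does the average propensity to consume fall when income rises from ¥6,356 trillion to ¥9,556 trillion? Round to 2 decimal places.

At Y = 6356: C = 198 + 0.61(6356) = 4075.16, APC = 4075.16/6356 = 0.641
At Y = 9556: C = 6027.16, APC = 6027.16/9556 = 0.631
Fall in APC = 0.641 − 0.631 = 0.01

ΔAPC = 0.01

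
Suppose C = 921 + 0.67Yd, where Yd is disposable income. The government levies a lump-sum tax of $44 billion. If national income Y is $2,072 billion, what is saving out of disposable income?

Yd = Y − T = 2072 − 44 = 2028
C = 921 + 0.67(2028) = 921 + 1358.76 = 2279.76
S = Yd − C = 2028 − 2279.76 = -251.76

S = -251.76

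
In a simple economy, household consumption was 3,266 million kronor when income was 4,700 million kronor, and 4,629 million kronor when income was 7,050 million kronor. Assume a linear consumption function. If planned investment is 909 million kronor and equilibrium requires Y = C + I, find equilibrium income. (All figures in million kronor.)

MPC = (4629 − 3266)/(7050 − 4700) = 1363/2350 = 0.58
a = 3266 − 0.58(4700) = 540
Equilibrium: Y = 540 + 0.58Y + 909
0.42Y = 1449, so Y = 1449/0.42 = 3450

Y = 3450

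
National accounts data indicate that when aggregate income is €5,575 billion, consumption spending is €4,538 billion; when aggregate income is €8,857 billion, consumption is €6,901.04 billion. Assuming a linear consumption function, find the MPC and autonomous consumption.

MPC = ΔC/ΔY = (6901.04 − 4538)/(8857 − 5575) = 2363.04/3282 = 0.72
a = C − MPC·Y = 4538 − 0.72(5575) = 4538 − 4014 = 524

MPC = 0.72; a = 524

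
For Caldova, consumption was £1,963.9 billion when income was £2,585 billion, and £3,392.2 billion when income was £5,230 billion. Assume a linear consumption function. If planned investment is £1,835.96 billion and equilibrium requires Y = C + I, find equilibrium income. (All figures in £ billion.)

MPC = (3392.2 − 1963.9)/(5230 − 2585) = 1428.3/2645 = 0.54
a = 1963.9 − 0.54(2585) = 568
Equilibrium: Y = 568 + 0.54Y + 1835.96
0.46Y = 2403.96, so Y = 2403.96/0.46 = 5226

Y = 5226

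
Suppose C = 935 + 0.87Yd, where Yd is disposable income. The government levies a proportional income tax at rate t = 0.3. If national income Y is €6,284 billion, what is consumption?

Yd = (1 − 0.3)(6284) = 0.7(6284) = 4398.8
C = 935 + 0.87(4398.8) = 935 + 3826.956 = 4761.956

C = 4761.956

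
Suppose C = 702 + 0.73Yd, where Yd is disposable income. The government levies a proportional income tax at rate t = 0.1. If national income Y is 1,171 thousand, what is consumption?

C = 1471.347

Yd = (1 − 0.1)(1171) = 0.9(1171) = 1053.9
C = 702 + 0.73(1053.9) = 702 + 769.347 = 1471.347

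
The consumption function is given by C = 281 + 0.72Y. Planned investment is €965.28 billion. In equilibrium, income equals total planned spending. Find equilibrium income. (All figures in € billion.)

Y = 4451

Y = C + I = 281 + 0.72Y + 965.28
Y − 0.72Y = 1246.28
0.28Y = 1246.28, so Y = 1246.28/0.28 = 4451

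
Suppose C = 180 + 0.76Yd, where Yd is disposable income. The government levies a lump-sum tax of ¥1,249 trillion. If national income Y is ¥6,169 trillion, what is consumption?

C = 3919.2

Yd = Y − T = 6169 − 1249 = 4920
C = 180 + 0.76(4920) = 180 + 3739.2 = 3919.2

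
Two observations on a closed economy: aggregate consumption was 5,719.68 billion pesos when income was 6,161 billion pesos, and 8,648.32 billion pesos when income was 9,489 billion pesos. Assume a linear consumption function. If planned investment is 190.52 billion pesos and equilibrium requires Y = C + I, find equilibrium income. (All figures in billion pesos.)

MPC = (8648.32 − 5719.68)/(9489 − 6161) = 2928.64/3328 = 0.88
a = 5719.68 − 0.88(6161) = 298
Equilibrium: Y = 298 + 0.88Y + 190.52
0.12Y = 488.52, so Y = 488.52/0.12 = 4071

Y = 4071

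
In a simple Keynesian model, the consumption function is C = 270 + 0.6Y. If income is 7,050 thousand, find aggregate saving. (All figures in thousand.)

S = 2550

C = 270 + 0.6(7050) = 270 + 4230 = 4500
S = Y − C = 7050 − 4500 = 2550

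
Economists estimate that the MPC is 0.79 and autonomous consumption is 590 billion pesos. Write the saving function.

S = Y − C = Y − (590 + 0.79Y) = -590 + (1 − 0.79)Y

S = -590 + 0.21Y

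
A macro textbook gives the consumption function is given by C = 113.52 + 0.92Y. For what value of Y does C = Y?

At break-even, C = Y: 113.52 + 0.92Y = Y
0.08Y = 113.52, so Y = 113.52/0.08 = 1419

Y = 1419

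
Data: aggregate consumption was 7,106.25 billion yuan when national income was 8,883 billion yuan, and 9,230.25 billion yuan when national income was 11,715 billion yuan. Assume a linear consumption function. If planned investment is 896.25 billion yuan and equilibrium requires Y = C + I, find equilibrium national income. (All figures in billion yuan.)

MPC = (9230.25 − 7106.25)/(11715 − 8883) = 2124/2832 = 0.75
a = 7106.25 − 0.75(8883) = 444
Equilibrium: Y = 444 + 0.75Y + 896.25
0.25Y = 1340.25, so Y = 1340.25/0.25 = 5361

Y = 5361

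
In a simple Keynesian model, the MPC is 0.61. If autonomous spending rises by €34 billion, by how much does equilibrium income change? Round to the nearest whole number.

ΔY ≈ 87

The multiplier is 1/(1 − MPC) = 1/0.39.
ΔY = 34/0.39 = 87.18 ≈ 87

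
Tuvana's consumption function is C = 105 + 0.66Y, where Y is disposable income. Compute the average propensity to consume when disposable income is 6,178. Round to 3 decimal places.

C = 105 + 0.66(6178) = 4182.48
APC = C/Y = 4182.48/6178 = 0.677

APC = 0.677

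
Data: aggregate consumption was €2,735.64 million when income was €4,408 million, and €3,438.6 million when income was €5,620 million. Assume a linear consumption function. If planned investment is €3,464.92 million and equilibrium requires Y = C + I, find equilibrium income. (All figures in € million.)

Y = 8676

MPC = (3438.6 − 2735.64)/(5620 − 4408) = 702.96/1212 = 0.58
a = 2735.64 − 0.58(4408) = 179
Equilibrium: Y = 179 + 0.58Y + 3464.92
0.42Y = 3643.92, so Y = 3643.92/0.42 = 8676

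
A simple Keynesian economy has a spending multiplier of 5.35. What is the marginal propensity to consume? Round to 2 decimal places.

MPC = 0.81

k = 1/(1 − MPC), so 1 − MPC = 1/k = 1/5.35 = 0.1869
MPC = 1 − 0.1869 = 0.81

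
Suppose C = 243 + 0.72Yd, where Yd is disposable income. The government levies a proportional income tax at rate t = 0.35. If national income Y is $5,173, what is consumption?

Yd = (1 − 0.35)(5173) = 0.65(5173) = 3362.45
C = 243 + 0.72(3362.45) = 243 + 2420.964 = 2663.964

C = 2663.964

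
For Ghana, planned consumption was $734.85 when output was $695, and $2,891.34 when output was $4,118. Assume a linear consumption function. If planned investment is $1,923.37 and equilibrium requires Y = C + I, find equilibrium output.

MPC = (2891.34 − 734.85)/(4118 − 695) = 2156.49/3423 = 0.63
a = 734.85 − 0.63(695) = 297
Equilibrium: Y = 297 + 0.63Y + 1923.37
0.37Y = 2220.37, so Y = 2220.37/0.37 = 6001

Y = 6001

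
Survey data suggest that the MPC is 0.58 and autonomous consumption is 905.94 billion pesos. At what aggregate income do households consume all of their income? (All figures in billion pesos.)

At break-even, C = Y: 905.94 + 0.58Y = Y
0.42Y = 905.94, so Y = 905.94/0.42 = 2157

Y = 2157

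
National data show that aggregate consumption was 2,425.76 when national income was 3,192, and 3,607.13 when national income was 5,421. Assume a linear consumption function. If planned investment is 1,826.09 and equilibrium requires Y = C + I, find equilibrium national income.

Y = 5447

MPC = (3607.13 − 2425.76)/(5421 − 3192) = 1181.37/2229 = 0.53
a = 2425.76 − 0.53(3192) = 734
Equilibrium: Y = 734 + 0.53Y + 1826.09
0.47Y = 2560.09, so Y = 2560.09/0.47 = 5447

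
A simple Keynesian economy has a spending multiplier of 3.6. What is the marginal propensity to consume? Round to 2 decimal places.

MPC = 0.72

k = 1/(1 − MPC), so 1 − MPC = 1/k = 1/3.6 = 0.2778
MPC = 1 − 0.2778 = 0.72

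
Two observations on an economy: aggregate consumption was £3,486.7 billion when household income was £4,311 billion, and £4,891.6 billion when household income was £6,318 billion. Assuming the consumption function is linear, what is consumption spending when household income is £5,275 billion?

MPC = (4891.6 − 3486.7)/(6318 − 4311) = 1404.9/2007 = 0.7
a = 3486.7 − 0.7(4311) = 3486.7 − 3017.7 = 469
C = 469 + 0.7(5275) = 469 + 3692.5 = 4161.5

C = 4161.5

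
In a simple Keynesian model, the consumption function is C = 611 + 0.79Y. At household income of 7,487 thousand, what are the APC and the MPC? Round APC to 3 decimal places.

APC = 0.872; MPC = 0.79

MPC = 0.79 (the slope of the consumption function)
C = 611 + 0.79(7487) = 6525.73, so APC = 6525.73/7487 = 0.872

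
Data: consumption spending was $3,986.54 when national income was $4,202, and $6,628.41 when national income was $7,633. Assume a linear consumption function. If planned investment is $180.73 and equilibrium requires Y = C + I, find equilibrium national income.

Y = 4051

MPC = (6628.41 − 3986.54)/(7633 − 4202) = 2641.87/3431 = 0.77
a = 3986.54 − 0.77(4202) = 751
Equilibrium: Y = 751 + 0.77Y + 180.73
0.23Y = 931.73, so Y = 931.73/0.23 = 4051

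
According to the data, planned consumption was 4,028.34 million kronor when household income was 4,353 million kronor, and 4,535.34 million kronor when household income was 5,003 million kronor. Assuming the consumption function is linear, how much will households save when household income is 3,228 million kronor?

S = 77.16

MPC = (4535.34 − 4028.34)/(5003 − 4353) = 507/650 = 0.78
a = 4028.34 − 0.78(4353) = 4028.34 − 3395.34 = 633
C = 633 + 0.78(3228) = 3150.84
S = 3228 − 3150.84 = 77.16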